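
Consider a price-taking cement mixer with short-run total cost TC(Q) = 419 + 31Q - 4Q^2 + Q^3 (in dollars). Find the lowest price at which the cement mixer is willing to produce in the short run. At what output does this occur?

$27 per unit, at Q = 2

The firm shuts down when price falls below the minimum of average variable cost. AVC = VC/Q = 31 - 4Q + Q^2.
At the minimum of AVC, MC = AVC. MC = 31 - 8Q + 3Q^2; setting MC = AVC gives 2Q^2 - 4Q = 0, so Q = 2. min AVC = 27.
For P < $27 the firm produces nothing.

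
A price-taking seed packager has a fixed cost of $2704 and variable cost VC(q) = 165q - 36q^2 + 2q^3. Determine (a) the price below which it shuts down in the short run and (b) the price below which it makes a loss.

Shutdown price = $3; break-even price = $243

Shutdown price = min AVC. AVC = 165 - 36q + 2q^2, with vertex at q = 9 and minimum $3.
ATC = 2704/q + 165 - 36q + 2q^2. Setting dATC/dq = −2704/q^2 − 36 + 4q = 0 gives q = 13 (since 4·13^3 − 36·13^2 = 2704).
min ATC = 2704/13 + 165 − 36·13 + 2·13^2 = $243. That is the break-even price.
For $3 ≤ P < $243 the firm produces at a loss; below $3 it shuts down.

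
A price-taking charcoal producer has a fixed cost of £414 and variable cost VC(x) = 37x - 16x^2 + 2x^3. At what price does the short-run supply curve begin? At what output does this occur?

The shutdown price is the minimum of AVC. VC = 37x - 16x^2 + 2x^3, so AVC = 37 - 16x + 2x^2.
At the minimum of AVC, MC = AVC. MC = 37 - 32x + 6x^2; setting MC = AVC gives 4x^2 - 16x = 0, so x = 4. min AVC = 5.
The firm shuts down for any P below £5.

£5 per unit, at x = 4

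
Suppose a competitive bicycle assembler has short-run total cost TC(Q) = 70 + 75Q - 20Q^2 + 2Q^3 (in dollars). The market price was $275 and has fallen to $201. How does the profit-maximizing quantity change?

Output falls from 10 to 9

MC = 75 - 40Q + 6Q^2; the shutdown threshold is min AVC = $25 (at Q = 5).
With P = $275 above the shutdown price, P = MC gives Q = 10.
At P = $201 ≥ min AVC, set P = MC: Q = 9. The firm stays open but cuts output.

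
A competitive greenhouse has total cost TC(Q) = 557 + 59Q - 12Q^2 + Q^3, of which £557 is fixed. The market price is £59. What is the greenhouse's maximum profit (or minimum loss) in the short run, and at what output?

Profit = -£301 at Q = 8

AVC = 59 - 12Q + Q^2 has its minimum £23 at Q = 6; price £59 clears that bar, so the firm operates.
MC = 59 - 24Q + 3Q^2. Setting P = MC and taking the root on the rising branch gives Q* = 8.
TR = 59·8 = 472. TC = 557 + 216 = 773. Profit = 472 − 773 = -£301.
Shutting down would mean losing the fixed cost of £557, so operating at a loss of £301 is better by £256.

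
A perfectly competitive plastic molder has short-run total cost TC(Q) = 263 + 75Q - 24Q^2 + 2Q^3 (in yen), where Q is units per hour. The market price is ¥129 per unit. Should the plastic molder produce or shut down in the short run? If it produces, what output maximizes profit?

Strip out fixed cost: VC = 75Q - 24Q^2 + 2Q^3. Then AVC = 75 - 24Q + 2Q^2 and MC = 75 - 48Q + 6Q^2.
The AVC parabola has its vertex at Q = 24/4 = 6, where AVC = 75 - 24·6 + 2·6^2 = ¥3.
Since P = ¥129 ≥ min AVC = ¥3, price covers variable cost and the firm should produce.
P = MC gives -54 - 48Q + 6Q^2 = 0, with roots -1 and 9. Take the larger (rising MC): Q* = 9.
Check: AVC at Q = 9 is ¥21 ≤ P, so revenue covers variable cost.
Profit = P·Q − TC = 129·9 − 452 = ¥709.

Produce at Q = 9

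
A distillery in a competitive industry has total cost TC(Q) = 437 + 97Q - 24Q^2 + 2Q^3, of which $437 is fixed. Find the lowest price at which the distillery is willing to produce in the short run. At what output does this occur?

$25 per unit, at Q = 6

The shutdown price is the minimum of AVC. VC = 97Q - 24Q^2 + 2Q^3, so AVC = 97 - 24Q + 2Q^2.
At the minimum of AVC, MC = AVC. MC = 97 - 48Q + 6Q^2; setting MC = AVC gives 4Q^2 - 24Q = 0, so Q = 6. min AVC = 25.
The firm shuts down for any P below $25.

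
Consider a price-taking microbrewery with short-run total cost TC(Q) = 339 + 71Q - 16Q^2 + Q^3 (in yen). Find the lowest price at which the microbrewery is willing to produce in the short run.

The shutdown price is the minimum of AVC. VC = 71Q - 16Q^2 + Q^3, so AVC = 71 - 16Q + Q^2.
At the minimum of AVC, MC = AVC. MC = 71 - 32Q + 3Q^2; setting MC = AVC gives 2Q^2 - 16Q = 0, so Q = 8. min AVC = 7.
So the shutdown price is ¥7.

¥7 per unit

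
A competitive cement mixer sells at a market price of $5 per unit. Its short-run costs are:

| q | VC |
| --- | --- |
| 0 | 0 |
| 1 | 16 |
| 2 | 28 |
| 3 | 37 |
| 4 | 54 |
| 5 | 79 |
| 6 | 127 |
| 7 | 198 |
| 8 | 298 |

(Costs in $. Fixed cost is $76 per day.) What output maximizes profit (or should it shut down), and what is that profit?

q = 0 (shut down); profit = -$76

Tabulate TR − TC: q=0: -76; q=1: -87; q=2: -94; q=3: -98; q=4: -110; q=5: -130; q=6: -173; q=7: -239; q=8: -334.
Profit is highest at q = 0. Equivalently, the lowest AVC in the table is 37/3 ≈ $12.33 at q = 3, and P = $5 falls below it — price never covers variable cost, so the firm shuts down and loses only its fixed cost.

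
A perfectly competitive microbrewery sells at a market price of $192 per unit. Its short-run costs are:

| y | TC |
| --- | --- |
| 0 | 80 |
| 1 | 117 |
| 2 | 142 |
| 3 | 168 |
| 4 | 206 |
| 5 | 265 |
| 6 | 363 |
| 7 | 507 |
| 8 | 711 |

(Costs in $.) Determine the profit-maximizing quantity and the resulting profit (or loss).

y = 7; profit = $837

Profit at each row (π = 192y − TC): y=0: -80; y=1: 75; y=2: 242; y=3: 408; y=4: 562; y=5: 695; y=6: 789; y=7: 837; y=8: 825.
Profit is maximized at y = 7. AVC there is 427/7 = $61 ≤ P, so producing beats shutting down (which would give -$80).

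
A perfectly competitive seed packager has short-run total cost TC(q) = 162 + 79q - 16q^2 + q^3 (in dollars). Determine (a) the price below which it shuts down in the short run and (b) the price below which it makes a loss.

AVC = 79 - 16q + q^2; minimized at q = 8, giving min AVC = $15. That is the shutdown price.
ATC = 162/q + 79 - 16q + q^2. Setting dATC/dq = −162/q^2 − 16 + 2q = 0 gives q = 9 (since 2·9^3 − 16·9^2 = 162).
min ATC = 162/9 + 79 − 16·9 + 9^2 = $34. That is the break-even price.
For $15 ≤ P < $34 the firm produces at a loss; below $15 it shuts down.

Shutdown price = $15; break-even price = $34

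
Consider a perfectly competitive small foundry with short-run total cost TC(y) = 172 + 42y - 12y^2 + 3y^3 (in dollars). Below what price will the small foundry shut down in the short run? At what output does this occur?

Short-run supply begins at min AVC. From VC = 42y - 12y^2 + 3y^3, AVC = 42 - 12y + 3y^2.
dAVC/dy = -12 + 6y = 0 gives y = 2. min AVC = 42 - 12·2 + 3·2^2 = 30.
The firm shuts down for any P below $30.

$30 per unit, at y = 2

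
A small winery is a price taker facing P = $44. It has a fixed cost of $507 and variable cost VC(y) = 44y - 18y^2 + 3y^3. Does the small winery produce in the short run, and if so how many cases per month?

Variable cost is VC = 44y - 18y^2 + 3y^3, so AVC = VC/y = 44 - 18y + 3y^2 and MC = dTC/dy = 44 - 36y + 9y^2.
AVC hits its minimum where MC = AVC, at y = 3, giving min AVC = 44 - 18·3 + 3·3^2 = $17.
Because $44 ≥ $17, revenue can cover variable cost; the firm operates.
Solving P = MC: -36y + 9y^2 = 0 ⇒ y = 0 or 4. On the upward-sloping branch, y* = 4.
Check: AVC at y = 4 is $20 ≤ P, so revenue covers variable cost.
Profit = P·y − TC = 44·4 − 587 = -$411, a loss, but smaller than the $507 fixed cost the firm would lose by shutting down.

Produce at y = 4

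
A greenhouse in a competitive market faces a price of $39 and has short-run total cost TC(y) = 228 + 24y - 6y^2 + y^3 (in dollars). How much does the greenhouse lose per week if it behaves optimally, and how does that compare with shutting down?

AVC = 24 - 6y + y^2 has its minimum $15 at y = 3; price $39 clears that bar, so the firm operates.
With MC = 24 - 12y + 3y^2, P = MC on the upward-sloping part at y* = 5.
TR = 39·5 = 195. TC = 228 + 95 = 323. Profit = 195 − 323 = -$128.
By producing, the firm covers all variable cost plus $100 of fixed cost; shutting down would lose the full $228.

Profit = -$128 at y = 5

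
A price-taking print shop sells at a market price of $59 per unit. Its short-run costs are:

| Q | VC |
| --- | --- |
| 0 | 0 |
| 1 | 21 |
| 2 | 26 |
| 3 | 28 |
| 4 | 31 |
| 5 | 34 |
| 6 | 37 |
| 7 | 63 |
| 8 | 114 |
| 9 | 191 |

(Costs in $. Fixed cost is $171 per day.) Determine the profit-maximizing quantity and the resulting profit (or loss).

Compute π = P·Q − TC at each output: Q=0: -171; Q=1: -133; Q=2: -79; Q=3: -22; Q=4: 34; Q=5: 90; Q=6: 146; Q=7: 179; Q=8: 187; Q=9: 169.
Profit is maximized at Q = 8. AVC there is 114/8 = $14.25 ≤ P, so producing beats shutting down (which would give -$171).

Q = 8; profit = $187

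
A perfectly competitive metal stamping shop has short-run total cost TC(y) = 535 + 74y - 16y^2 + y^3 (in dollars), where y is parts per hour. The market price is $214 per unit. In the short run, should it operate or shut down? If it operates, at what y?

Strip out fixed cost: VC = 74y - 16y^2 + y^3. Then AVC = 74 - 16y + y^2 and MC = 74 - 32y + 3y^2.
AVC hits its minimum where MC = AVC, at y = 8, giving min AVC = 74 - 16·8 + 8^2 = $10.
Since P = $214 ≥ min AVC = $10, price covers variable cost and the firm should produce.
Solving P = MC: -140 - 32y + 3y^2 = 0 ⇒ y = -10/3 or 14. On the upward-sloping branch, y* = 14.
Check: AVC at y = 14 is $46 ≤ P, so revenue covers variable cost.
Profit = P·y − TC = 214·14 − 1179 = $1817.

Produce at y = 14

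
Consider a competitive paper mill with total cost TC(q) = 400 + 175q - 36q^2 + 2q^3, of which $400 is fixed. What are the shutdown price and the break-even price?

Shutdown price = $13; break-even price = $55

AVC = 175 - 36q + 2q^2; minimized at q = 9, giving min AVC = $13. That is the shutdown price.
ATC = 400/q + 175 - 36q + 2q^2. Setting dATC/dq = −400/q^2 − 36 + 4q = 0 gives q = 10 (since 4·10^3 − 36·10^2 = 400).
min ATC = 400/10 + 175 − 36·10 + 2·10^2 = $55. That is the break-even price.
Between these two prices the firm operates at a loss; above $55 it earns a profit.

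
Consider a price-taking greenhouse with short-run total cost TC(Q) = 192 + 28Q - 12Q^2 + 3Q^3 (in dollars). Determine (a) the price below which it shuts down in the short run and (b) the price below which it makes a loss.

AVC = 28 - 12Q + 3Q^2; minimized at Q = 2, giving min AVC = $16. That is the shutdown price.
ATC = 192/Q + 28 - 12Q + 3Q^2. Setting dATC/dQ = −192/Q^2 − 12 + 6Q = 0 gives Q = 4 (since 6·4^3 − 12·4^2 = 192).
min ATC = 192/4 + 28 − 12·4 + 3·4^2 = $76. That is the break-even price.
Between these two prices the firm operates at a loss; above $76 it earns a profit.

Shutdown price = $16; break-even price = $76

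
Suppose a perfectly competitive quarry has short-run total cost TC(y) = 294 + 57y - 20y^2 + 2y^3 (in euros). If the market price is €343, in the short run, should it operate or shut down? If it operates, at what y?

Produce at y = 11

Strip out fixed cost: VC = 57y - 20y^2 + 2y^3. Then AVC = 57 - 20y + 2y^2 and MC = 57 - 40y + 6y^2.
AVC is minimized where dAVC/dy = -20 + 4y = 0, at y = 5; min AVC = 57 - 20·5 + 2·5^2 = €7.
Because €343 ≥ €7, revenue can cover variable cost; the firm operates.
P = MC gives -286 - 40y + 6y^2 = 0, with roots -13/3 and 11. Take the larger (rising MC): y* = 11.
Check: AVC at y = 11 is €79 ≤ P, so revenue covers variable cost.
Profit = P·y − TC = 343·11 − 1163 = €2610.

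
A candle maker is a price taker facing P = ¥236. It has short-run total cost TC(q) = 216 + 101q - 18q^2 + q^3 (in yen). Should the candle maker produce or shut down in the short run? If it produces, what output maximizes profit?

Strip out fixed cost: VC = 101q - 18q^2 + q^3. Then AVC = 101 - 18q + q^2 and MC = 101 - 36q + 3q^2.
The AVC parabola has its vertex at q = 18/2 = 9, where AVC = 101 - 18·9 + 9^2 = ¥20.
Because ¥236 ≥ ¥20, revenue can cover variable cost; the firm operates.
P = MC gives -135 - 36q + 3q^2 = 0, with roots -3 and 15. Take the larger (rising MC): q* = 15.
Check: AVC at q = 15 is ¥56 ≤ P, so revenue covers variable cost.
Profit = P·q − TC = 236·15 − 1056 = ¥2484.

Produce at q = 15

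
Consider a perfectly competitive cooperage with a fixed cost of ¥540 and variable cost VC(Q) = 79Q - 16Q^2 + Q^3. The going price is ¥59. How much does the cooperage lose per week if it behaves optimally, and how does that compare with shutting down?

AVC = 79 - 16Q + Q^2; min AVC = ¥15 at Q = 8. Since P = ¥59 ≥ min AVC, the firm produces.
MC = 79 - 32Q + 3Q^2. Setting P = MC and taking the root on the rising branch gives Q* = 10.
TR = 59·10 = 590. TC = 540 + 190 = 730. Profit = 590 − 730 = -¥140.
By producing, the firm covers all variable cost plus ¥400 of fixed cost; shutting down would lose the full ¥540.

Profit = -¥140 at Q = 10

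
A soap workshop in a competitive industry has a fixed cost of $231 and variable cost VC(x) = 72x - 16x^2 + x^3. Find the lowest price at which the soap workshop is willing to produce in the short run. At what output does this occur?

Short-run supply begins at min AVC. From VC = 72x - 16x^2 + x^3, AVC = 72 - 16x + x^2.
At the minimum of AVC, MC = AVC. MC = 72 - 32x + 3x^2; setting MC = AVC gives 2x^2 - 16x = 0, so x = 8. min AVC = 8.
The firm shuts down for any P below $8.

$8 per unit, at x = 8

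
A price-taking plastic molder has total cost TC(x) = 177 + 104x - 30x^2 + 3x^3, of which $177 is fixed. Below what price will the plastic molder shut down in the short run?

The firm shuts down when price falls below the minimum of average variable cost. AVC = VC/x = 104 - 30x + 3x^2.
dAVC/dx = -30 + 6x = 0 gives x = 5. min AVC = 104 - 30·5 + 3·5^2 = 29.
So the shutdown price is $29.

$29 per unit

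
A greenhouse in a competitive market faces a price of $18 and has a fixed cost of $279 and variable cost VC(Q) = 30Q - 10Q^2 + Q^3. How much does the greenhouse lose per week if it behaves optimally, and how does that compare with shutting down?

Profit = -$207 at Q = 6

AVC = 30 - 10Q + Q^2 has its minimum $5 at Q = 5; price $18 clears that bar, so the firm operates.
With MC = 30 - 20Q + 3Q^2, P = MC on the upward-sloping part at Q* = 6.
TR = 18·6 = 108. TC = 279 + 36 = 315. Profit = 108 − 315 = -$207.
By producing, the firm covers all variable cost plus $72 of fixed cost; shutting down would lose the full $279.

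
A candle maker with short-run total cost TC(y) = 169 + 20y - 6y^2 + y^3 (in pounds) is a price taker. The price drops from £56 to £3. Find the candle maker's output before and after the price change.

MC = 20 - 12y + 3y^2; the shutdown threshold is min AVC = £11 (at y = 3).
With P = £56 above the shutdown price, P = MC gives y = 6.
At P = £3 < min AVC = £11, price no longer covers variable cost at any output, so the firm shuts down: y = 0.

Output falls from 6 to 0 (the firm shuts down)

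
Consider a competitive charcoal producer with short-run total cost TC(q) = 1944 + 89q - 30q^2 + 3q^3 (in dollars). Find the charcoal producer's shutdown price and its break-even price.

Shutdown price = min AVC. AVC = 89 - 30q + 3q^2, with vertex at q = 5 and minimum $14.
ATC = 1944/q + 89 - 30q + 3q^2. Setting dATC/dq = −1944/q^2 − 30 + 6q = 0 gives q = 9 (since 6·9^3 − 30·9^2 = 1944).
min ATC = 1944/9 + 89 − 30·9 + 3·9^2 = $278. That is the break-even price.
For $14 ≤ P < $278 the firm produces at a loss; below $14 it shuts down.

Shutdown price = $14; break-even price = $278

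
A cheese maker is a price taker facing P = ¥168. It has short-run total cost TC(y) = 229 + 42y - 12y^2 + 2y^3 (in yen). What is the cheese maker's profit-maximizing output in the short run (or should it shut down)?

Produce at y = 7

From TC, MC = TC'(y) = 42 - 24y + 6y^2 and AVC = VC/y = 42 - 12y + 2y^2.
AVC is minimized where dAVC/dy = -12 + 4y = 0, at y = 3; min AVC = 42 - 12·3 + 2·3^2 = ¥24.
Because ¥168 ≥ ¥24, revenue can cover variable cost; the firm operates.
P = MC gives -126 - 24y + 6y^2 = 0, with roots -3 and 7. Take the larger (rising MC): y* = 7.
Check: AVC at y = 7 is ¥56 ≤ P, so revenue covers variable cost.
Profit = P·y − TC = 168·7 − 621 = ¥555.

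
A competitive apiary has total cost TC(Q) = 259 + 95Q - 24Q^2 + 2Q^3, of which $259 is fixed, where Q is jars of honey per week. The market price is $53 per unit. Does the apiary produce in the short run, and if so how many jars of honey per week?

Strip out fixed cost: VC = 95Q - 24Q^2 + 2Q^3. Then AVC = 95 - 24Q + 2Q^2 and MC = 95 - 48Q + 6Q^2.
AVC hits its minimum where MC = AVC, at Q = 6, giving min AVC = 95 - 24·6 + 2·6^2 = $23.
Because $53 ≥ $23, revenue can cover variable cost; the firm operates.
Set P = MC: 53 = 95 - 48Q + 6Q^2 → 42 - 48Q + 6Q^2 = 0. The roots are Q = 1 and Q = 7; the profit-maximizing output is on the rising part of MC, so Q* = 7.
Check: AVC at Q = 7 is $25 ≤ P, so revenue covers variable cost.
Profit = P·Q − TC = 53·7 − 434 = -$63, a loss, but smaller than the $259 fixed cost the firm would lose by shutting down.

Produce at Q = 7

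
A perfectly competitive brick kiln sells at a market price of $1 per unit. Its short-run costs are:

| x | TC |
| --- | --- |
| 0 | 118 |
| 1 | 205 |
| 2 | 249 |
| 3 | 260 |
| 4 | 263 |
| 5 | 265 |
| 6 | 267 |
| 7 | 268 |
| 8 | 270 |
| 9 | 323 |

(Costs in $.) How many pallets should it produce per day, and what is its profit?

x = 0 (shut down); profit = -$118

Compute π = P·x − TC at each output: x=0: -118; x=1: -204; x=2: -247; x=3: -257; x=4: -259; x=5: -260; x=6: -261; x=7: -261; x=8: -262; x=9: -314.
Profit is highest at x = 0. Equivalently, the lowest AVC in the table is 152/8 ≈ $19 at x = 8, and P = $1 falls below it — price never covers variable cost, so the firm shuts down and loses only its fixed cost.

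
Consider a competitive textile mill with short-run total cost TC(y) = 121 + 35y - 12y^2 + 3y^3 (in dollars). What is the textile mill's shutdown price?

The firm shuts down when price falls below the minimum of average variable cost. AVC = VC/y = 35 - 12y + 3y^2.
dAVC/dy = -12 + 6y = 0 gives y = 2. min AVC = 35 - 12·2 + 3·2^2 = 23.
For P < $23 the firm produces nothing.

$23 per unit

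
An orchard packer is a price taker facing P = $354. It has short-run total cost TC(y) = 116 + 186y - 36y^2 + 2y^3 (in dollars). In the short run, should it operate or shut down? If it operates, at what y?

Produce at y = 14

Strip out fixed cost: VC = 186y - 36y^2 + 2y^3. Then AVC = 186 - 36y + 2y^2 and MC = 186 - 72y + 6y^2.
The AVC parabola has its vertex at y = 36/4 = 9, where AVC = 186 - 36·9 + 2·9^2 = $24.
P = $354 exceeds min AVC = $24, so the firm stays open.
Solving P = MC: -168 - 72y + 6y^2 = 0 ⇒ y = -2 or 14. On the upward-sloping branch, y* = 14.
Check: AVC at y = 14 is $74 ≤ P, so revenue covers variable cost.
Profit = P·y − TC = 354·14 − 1152 = $3804.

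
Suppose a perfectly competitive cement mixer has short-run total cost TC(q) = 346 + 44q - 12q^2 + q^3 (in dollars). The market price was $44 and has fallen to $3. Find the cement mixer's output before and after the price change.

MC = 44 - 24q + 3q^2; the shutdown threshold is min AVC = $8 (at q = 6).
At P = $44 ≥ min AVC, set P = MC on the rising branch: q = 8.
At P = $3 < min AVC = $8, price no longer covers variable cost at any output, so the firm shuts down: q = 0.

Output falls from 8 to 0 (the firm shuts down)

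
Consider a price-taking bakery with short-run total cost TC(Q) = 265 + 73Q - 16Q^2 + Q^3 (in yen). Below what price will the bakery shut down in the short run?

¥9 per unit

Short-run supply begins at min AVC. From VC = 73Q - 16Q^2 + Q^3, AVC = 73 - 16Q + Q^2.
At the minimum of AVC, MC = AVC. MC = 73 - 32Q + 3Q^2; setting MC = AVC gives 2Q^2 - 16Q = 0, so Q = 8. min AVC = 9.
For P < ¥9 the firm produces nothing.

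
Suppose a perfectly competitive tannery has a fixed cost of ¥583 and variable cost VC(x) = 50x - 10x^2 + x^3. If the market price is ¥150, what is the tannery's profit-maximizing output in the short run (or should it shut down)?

Produce at x = 10

Strip out fixed cost: VC = 50x - 10x^2 + x^3. Then AVC = 50 - 10x + x^2 and MC = 50 - 20x + 3x^2.
AVC is minimized where dAVC/dx = -10 + 2x = 0, at x = 5; min AVC = 50 - 10·5 + 5^2 = ¥25.
Since P = ¥150 ≥ min AVC = ¥25, price covers variable cost and the firm should produce.
P = MC gives -100 - 20x + 3x^2 = 0, with roots -10/3 and 10. Take the larger (rising MC): x* = 10.
Check: AVC at x = 10 is ¥50 ≤ P, so revenue covers variable cost.
Profit = P·x − TC = 150·10 − 1083 = ¥417.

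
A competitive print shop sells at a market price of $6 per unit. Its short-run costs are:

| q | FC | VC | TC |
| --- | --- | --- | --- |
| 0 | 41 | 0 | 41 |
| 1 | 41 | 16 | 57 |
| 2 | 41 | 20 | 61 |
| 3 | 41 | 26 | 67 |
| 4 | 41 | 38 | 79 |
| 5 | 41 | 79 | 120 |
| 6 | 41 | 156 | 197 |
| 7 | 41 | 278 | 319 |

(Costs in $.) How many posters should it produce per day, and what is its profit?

q = 0 (shut down); profit = -$41

Tabulate TR − TC: q=0: -41; q=1: -51; q=2: -49; q=3: -49; q=4: -55; q=5: -90; q=6: -161; q=7: -277.
Profit is highest at q = 0. Equivalently, the lowest AVC in the table is 26/3 ≈ $8.67 at q = 3, and P = $6 falls below it — price never covers variable cost, so the firm shuts down and loses only its fixed cost.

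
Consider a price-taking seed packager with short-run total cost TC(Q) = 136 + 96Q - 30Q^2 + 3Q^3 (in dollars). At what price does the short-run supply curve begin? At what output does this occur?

The shutdown price is the minimum of AVC. VC = 96Q - 30Q^2 + 3Q^3, so AVC = 96 - 30Q + 3Q^2.
dAVC/dQ = -30 + 6Q = 0 gives Q = 5. min AVC = 96 - 30·5 + 3·5^2 = 21.
The firm shuts down for any P below $21.

$21 per unit, at Q = 5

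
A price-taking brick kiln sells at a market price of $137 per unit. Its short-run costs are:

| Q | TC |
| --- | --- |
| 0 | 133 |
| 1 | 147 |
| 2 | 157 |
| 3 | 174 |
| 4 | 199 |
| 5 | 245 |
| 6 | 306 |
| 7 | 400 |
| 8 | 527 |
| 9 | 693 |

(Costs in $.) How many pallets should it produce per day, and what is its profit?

Q = 8; profit = $569

Compute π = P·Q − TC at each output: Q=0: -133; Q=1: -10; Q=2: 117; Q=3: 237; Q=4: 349; Q=5: 440; Q=6: 516; Q=7: 559; Q=8: 569; Q=9: 540.
Profit is maximized at Q = 8. AVC there is 394/8 = $49.25 ≤ P, so producing beats shutting down (which would give -$133).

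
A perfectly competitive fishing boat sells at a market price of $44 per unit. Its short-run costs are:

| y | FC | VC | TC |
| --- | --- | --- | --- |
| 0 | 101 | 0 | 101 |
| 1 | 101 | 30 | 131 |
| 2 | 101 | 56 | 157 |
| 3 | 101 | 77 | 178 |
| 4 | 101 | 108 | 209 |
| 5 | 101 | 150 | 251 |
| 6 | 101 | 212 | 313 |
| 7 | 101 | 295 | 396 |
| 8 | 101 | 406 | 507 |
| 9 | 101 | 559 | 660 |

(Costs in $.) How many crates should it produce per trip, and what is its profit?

y = 5; profit = -$31

Compute π = P·y − TC at each output: y=0: -101; y=1: -87; y=2: -69; y=3: -46; y=4: -33; y=5: -31; y=6: -49; y=7: -88; y=8: -155; y=9: -264.
Profit is maximized at y = 5. AVC there is 150/5 = $30 ≤ P, so producing beats shutting down (which would give -$101).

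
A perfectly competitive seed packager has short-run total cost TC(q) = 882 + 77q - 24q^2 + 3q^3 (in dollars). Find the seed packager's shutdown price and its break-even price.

AVC = 77 - 24q + 3q^2; minimized at q = 4, giving min AVC = $29. That is the shutdown price.
ATC = 882/q + 77 - 24q + 3q^2. Setting dATC/dq = −882/q^2 − 24 + 6q = 0 gives q = 7 (since 6·7^3 − 24·7^2 = 882).
min ATC = 882/7 + 77 − 24·7 + 3·7^2 = $182. That is the break-even price.
Between these two prices the firm operates at a loss; above $182 it earns a profit.

Shutdown price = $29; break-even price = $182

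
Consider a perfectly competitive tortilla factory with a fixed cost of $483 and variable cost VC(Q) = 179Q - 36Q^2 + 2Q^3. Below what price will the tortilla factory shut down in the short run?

$17 per unit

The firm shuts down when price falls below the minimum of average variable cost. AVC = VC/Q = 179 - 36Q + 2Q^2.
dAVC/dQ = -36 + 4Q = 0 gives Q = 9. min AVC = 179 - 36·9 + 2·9^2 = 17.
For P < $17 the firm produces nothing.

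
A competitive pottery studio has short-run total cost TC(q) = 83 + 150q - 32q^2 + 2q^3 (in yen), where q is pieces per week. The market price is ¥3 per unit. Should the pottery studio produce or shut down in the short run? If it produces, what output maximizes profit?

Shut down

Variable cost is VC = 150q - 32q^2 + 2q^3, so AVC = VC/q = 150 - 32q + 2q^2 and MC = dTC/dq = 150 - 64q + 6q^2.
AVC is minimized where dAVC/dq = -32 + 4q = 0, at q = 8; min AVC = 150 - 32·8 + 2·8^2 = ¥22.
With P < min AVC (¥3 < ¥22), every unit sold adds to the loss.
Best response: produce nothing and absorb the ¥83 fixed cost.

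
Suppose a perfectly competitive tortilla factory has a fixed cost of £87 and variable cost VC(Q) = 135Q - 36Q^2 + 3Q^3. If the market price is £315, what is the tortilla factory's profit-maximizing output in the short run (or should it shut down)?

Produce at Q = 10

Strip out fixed cost: VC = 135Q - 36Q^2 + 3Q^3. Then AVC = 135 - 36Q + 3Q^2 and MC = 135 - 72Q + 9Q^2.
The AVC parabola has its vertex at Q = 36/6 = 6, where AVC = 135 - 36·6 + 3·6^2 = £27.
Since P = £315 ≥ min AVC = £27, price covers variable cost and the firm should produce.
Set P = MC: 315 = 135 - 72Q + 9Q^2 → -180 - 72Q + 9Q^2 = 0. The roots are Q = -2 and Q = 10; the profit-maximizing output is on the rising part of MC, so Q* = 10.
Check: AVC at Q = 10 is £75 ≤ P, so revenue covers variable cost.
Profit = P·Q − TC = 315·10 − 837 = £2313.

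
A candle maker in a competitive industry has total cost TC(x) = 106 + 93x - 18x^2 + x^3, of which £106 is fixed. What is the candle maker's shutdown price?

The shutdown price is the minimum of AVC. VC = 93x - 18x^2 + x^3, so AVC = 93 - 18x + x^2.
At the minimum of AVC, MC = AVC. MC = 93 - 36x + 3x^2; setting MC = AVC gives 2x^2 - 18x = 0, so x = 9. min AVC = 12.
So the shutdown price is £12.

£12 per unit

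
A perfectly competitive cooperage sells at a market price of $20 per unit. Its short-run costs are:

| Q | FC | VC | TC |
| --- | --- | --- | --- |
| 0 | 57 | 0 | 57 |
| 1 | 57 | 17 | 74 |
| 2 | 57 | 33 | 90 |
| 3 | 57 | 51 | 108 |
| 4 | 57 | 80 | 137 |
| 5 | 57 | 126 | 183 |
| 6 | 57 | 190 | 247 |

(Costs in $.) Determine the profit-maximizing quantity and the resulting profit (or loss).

Tabulate TR − TC: Q=0: -57; Q=1: -54; Q=2: -50; Q=3: -48; Q=4: -57; Q=5: -83; Q=6: -127.
Profit is maximized at Q = 3. AVC there is 51/3 = $17 ≤ P, so producing beats shutting down (which would give -$57).

Q = 3; profit = -$48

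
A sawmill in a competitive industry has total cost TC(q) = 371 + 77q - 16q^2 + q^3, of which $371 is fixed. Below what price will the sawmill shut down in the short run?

The shutdown price is the minimum of AVC. VC = 77q - 16q^2 + q^3, so AVC = 77 - 16q + q^2.
At the minimum of AVC, MC = AVC. MC = 77 - 32q + 3q^2; setting MC = AVC gives 2q^2 - 16q = 0, so q = 8. min AVC = 13.
For P < $13 the firm produces nothing.

$13 per unit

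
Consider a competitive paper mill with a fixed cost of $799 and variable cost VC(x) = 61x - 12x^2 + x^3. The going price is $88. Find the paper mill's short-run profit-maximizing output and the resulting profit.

AVC = 61 - 12x + x^2 has its minimum $25 at x = 6; price $88 clears that bar, so the firm operates.
MC = 61 - 24x + 3x^2. Setting P = MC and taking the root on the rising branch gives x* = 9.
TR = 88·9 = 792. TC = 799 + 306 = 1105. Profit = 792 − 1105 = -$313.
Shutting down would mean losing the fixed cost of $799, so operating at a loss of $313 is better by $486.

Profit = -$313 at x = 9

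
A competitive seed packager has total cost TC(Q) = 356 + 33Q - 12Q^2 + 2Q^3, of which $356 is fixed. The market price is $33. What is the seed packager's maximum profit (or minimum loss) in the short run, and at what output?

Profit = -$292 at Q = 4

AVC = 33 - 12Q + 2Q^2; min AVC = $15 at Q = 3. Since P = $33 ≥ min AVC, the firm produces.
MC = 33 - 24Q + 6Q^2. Setting P = MC and taking the root on the rising branch gives Q* = 4.
TR = 33·4 = 132. TC = 356 + 68 = 424. Profit = 132 − 424 = -$292.
That loss of $292 beats the $356 the firm would lose by shutting down; producing recovers $64 of fixed cost.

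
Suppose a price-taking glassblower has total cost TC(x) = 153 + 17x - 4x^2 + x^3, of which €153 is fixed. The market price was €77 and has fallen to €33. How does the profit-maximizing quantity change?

Output falls from 6 to 4

MC = 17 - 8x + 3x^2; the shutdown threshold is min AVC = €13 (at x = 2).
At P = €77 ≥ min AVC, set P = MC on the rising branch: x = 6.
At P = €33 ≥ min AVC, set P = MC: x = 4. The firm stays open but cuts output.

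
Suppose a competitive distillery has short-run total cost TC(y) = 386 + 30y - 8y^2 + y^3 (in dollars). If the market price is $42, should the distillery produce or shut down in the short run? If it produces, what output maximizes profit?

Produce at y = 6

From TC, MC = TC'(y) = 30 - 16y + 3y^2 and AVC = VC/y = 30 - 8y + y^2.
The AVC parabola has its vertex at y = 8/2 = 4, where AVC = 30 - 8·4 + 4^2 = $14.
Because $42 ≥ $14, revenue can cover variable cost; the firm operates.
P = MC gives -12 - 16y + 3y^2 = 0, with roots -2/3 and 6. Take the larger (rising MC): y* = 6.
Check: AVC at y = 6 is $18 ≤ P, so revenue covers variable cost.
Profit = P·y − TC = 42·6 − 494 = -$242, a loss, but smaller than the $386 fixed cost the firm would lose by shutting down.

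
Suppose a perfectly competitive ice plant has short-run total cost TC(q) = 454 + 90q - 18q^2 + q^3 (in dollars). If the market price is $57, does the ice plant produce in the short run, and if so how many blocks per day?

Variable cost is VC = 90q - 18q^2 + q^3, so AVC = VC/q = 90 - 18q + q^2 and MC = dTC/dq = 90 - 36q + 3q^2.
AVC is minimized where dAVC/dq = -18 + 2q = 0, at q = 9; min AVC = 90 - 18·9 + 9^2 = $9.
Because $57 ≥ $9, revenue can cover variable cost; the firm operates.
Solving P = MC: 33 - 36q + 3q^2 = 0 ⇒ q = 1 or 11. On the upward-sloping branch, q* = 11.
Check: AVC at q = 11 is $13 ≤ P, so revenue covers variable cost.
Profit = P·q − TC = 57·11 − 597 = $30.

Produce at q = 11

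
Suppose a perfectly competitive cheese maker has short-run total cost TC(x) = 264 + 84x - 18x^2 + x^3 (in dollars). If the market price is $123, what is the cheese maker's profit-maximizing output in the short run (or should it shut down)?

Strip out fixed cost: VC = 84x - 18x^2 + x^3. Then AVC = 84 - 18x + x^2 and MC = 84 - 36x + 3x^2.
AVC hits its minimum where MC = AVC, at x = 9, giving min AVC = 84 - 18·9 + 9^2 = $3.
P = $123 exceeds min AVC = $3, so the firm stays open.
Set P = MC: 123 = 84 - 36x + 3x^2 → -39 - 36x + 3x^2 = 0. The roots are x = -1 and x = 13; the profit-maximizing output is on the rising part of MC, so x* = 13.
Check: AVC at x = 13 is $19 ≤ P, so revenue covers variable cost.
Profit = P·x − TC = 123·13 − 511 = $1088.

Produce at x = 13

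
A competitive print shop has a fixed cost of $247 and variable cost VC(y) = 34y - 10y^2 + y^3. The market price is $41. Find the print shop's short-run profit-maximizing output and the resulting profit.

AVC = 34 - 10y + y^2; min AVC = $9 at y = 5. Since P = $41 ≥ min AVC, the firm produces.
With MC = 34 - 20y + 3y^2, P = MC on the upward-sloping part at y* = 7.
TR = 41·7 = 287. TC = 247 + 91 = 338. Profit = 287 − 338 = -$51.
By producing, the firm covers all variable cost plus $196 of fixed cost; shutting down would lose the full $247.

Profit = -$51 at y = 7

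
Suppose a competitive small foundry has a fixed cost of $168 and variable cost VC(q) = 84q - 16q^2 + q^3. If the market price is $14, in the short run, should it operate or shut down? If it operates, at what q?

Shut down

From TC, MC = TC'(q) = 84 - 32q + 3q^2 and AVC = VC/q = 84 - 16q + q^2.
AVC is minimized where dAVC/dq = -16 + 2q = 0, at q = 8; min AVC = 84 - 16·8 + 8^2 = $20.
Since P = $14 < min AVC = $20, price fails to cover variable cost at any output.
Best response: produce nothing and absorb the $168 fixed cost.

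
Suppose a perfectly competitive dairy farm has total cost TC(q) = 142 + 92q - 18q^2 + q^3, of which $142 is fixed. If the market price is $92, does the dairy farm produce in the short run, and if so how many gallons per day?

Variable cost is VC = 92q - 18q^2 + q^3, so AVC = VC/q = 92 - 18q + q^2 and MC = dTC/dq = 92 - 36q + 3q^2.
AVC hits its minimum where MC = AVC, at q = 9, giving min AVC = 92 - 18·9 + 9^2 = $11.
Since P = $92 ≥ min AVC = $11, price covers variable cost and the firm should produce.
Solving P = MC: -36q + 3q^2 = 0 ⇒ q = 0 or 12. On the upward-sloping branch, q* = 12.
Check: AVC at q = 12 is $20 ≤ P, so revenue covers variable cost.
Profit = P·q − TC = 92·12 − 382 = $722.

Produce at q = 12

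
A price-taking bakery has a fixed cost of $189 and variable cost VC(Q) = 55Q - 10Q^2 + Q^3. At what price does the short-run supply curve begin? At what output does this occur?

$30 per unit, at Q = 5

The firm shuts down when price falls below the minimum of average variable cost. AVC = VC/Q = 55 - 10Q + Q^2.
At the minimum of AVC, MC = AVC. MC = 55 - 20Q + 3Q^2; setting MC = AVC gives 2Q^2 - 10Q = 0, so Q = 5. min AVC = 30.
The firm shuts down for any P below $30.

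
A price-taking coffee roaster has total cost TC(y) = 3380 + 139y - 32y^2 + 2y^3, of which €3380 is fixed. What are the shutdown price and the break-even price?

Shutdown price = €11; break-even price = €321

Shutdown price = min AVC. AVC = 139 - 32y + 2y^2, with vertex at y = 8 and minimum €11.
ATC = 3380/y + 139 - 32y + 2y^2. Setting dATC/dy = −3380/y^2 − 32 + 4y = 0 gives y = 13 (since 4·13^3 − 32·13^2 = 3380).
min ATC = 3380/13 + 139 − 32·13 + 2·13^2 = €321. That is the break-even price.
Between these two prices the firm operates at a loss; above €321 it earns a profit.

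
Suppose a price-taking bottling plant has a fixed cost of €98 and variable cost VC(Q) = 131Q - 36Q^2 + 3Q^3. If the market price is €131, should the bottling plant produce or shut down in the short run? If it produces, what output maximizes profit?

Produce at Q = 8

Strip out fixed cost: VC = 131Q - 36Q^2 + 3Q^3. Then AVC = 131 - 36Q + 3Q^2 and MC = 131 - 72Q + 9Q^2.
AVC is minimized where dAVC/dQ = -36 + 6Q = 0, at Q = 6; min AVC = 131 - 36·6 + 3·6^2 = €23.
Since P = €131 ≥ min AVC = €23, price covers variable cost and the firm should produce.
Set P = MC: 131 = 131 - 72Q + 9Q^2 → -72Q + 9Q^2 = 0. The roots are Q = 0 and Q = 8; the profit-maximizing output is on the rising part of MC, so Q* = 8.
Check: AVC at Q = 8 is €35 ≤ P, so revenue covers variable cost.
Profit = P·Q − TC = 131·8 − 378 = €670.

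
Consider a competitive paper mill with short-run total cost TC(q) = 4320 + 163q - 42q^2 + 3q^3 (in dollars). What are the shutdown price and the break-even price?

Shutdown price = min AVC. AVC = 163 - 42q + 3q^2, with vertex at q = 7 and minimum $16.
ATC = 4320/q + 163 - 42q + 3q^2. Setting dATC/dq = −4320/q^2 − 42 + 6q = 0 gives q = 12 (since 6·12^3 − 42·12^2 = 4320).
min ATC = 4320/12 + 163 − 42·12 + 3·12^2 = $451. That is the break-even price.
For $16 ≤ P < $451 the firm produces at a loss; below $16 it shuts down.

Shutdown price = $16; break-even price = $451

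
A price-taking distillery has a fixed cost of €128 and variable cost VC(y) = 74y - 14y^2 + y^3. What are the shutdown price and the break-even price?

AVC = 74 - 14y + y^2; minimized at y = 7, giving min AVC = €25. That is the shutdown price.
ATC = 128/y + 74 - 14y + y^2. Setting dATC/dy = −128/y^2 − 14 + 2y = 0 gives y = 8 (since 2·8^3 − 14·8^2 = 128).
min ATC = 128/8 + 74 − 14·8 + 8^2 = €42. That is the break-even price.
Between these two prices the firm operates at a loss; above €42 it earns a profit.

Shutdown price = €25; break-even price = €42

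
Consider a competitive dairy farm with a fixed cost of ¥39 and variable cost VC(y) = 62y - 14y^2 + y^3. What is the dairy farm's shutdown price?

¥13 per unit

Short-run supply begins at min AVC. From VC = 62y - 14y^2 + y^3, AVC = 62 - 14y + y^2.
dAVC/dy = -14 + 2y = 0 gives y = 7. min AVC = 62 - 14·7 + 7^2 = 13.
The firm shuts down for any P below ¥13.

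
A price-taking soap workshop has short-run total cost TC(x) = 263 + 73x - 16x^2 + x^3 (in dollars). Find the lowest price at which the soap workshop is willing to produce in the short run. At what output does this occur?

$9 per unit, at x = 8

The shutdown price is the minimum of AVC. VC = 73x - 16x^2 + x^3, so AVC = 73 - 16x + x^2.
dAVC/dx = -16 + 2x = 0 gives x = 8. min AVC = 73 - 16·8 + 8^2 = 9.
The firm shuts down for any P below $9.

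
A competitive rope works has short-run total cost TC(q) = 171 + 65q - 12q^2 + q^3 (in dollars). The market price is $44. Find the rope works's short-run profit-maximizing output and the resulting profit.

Profit = -$73 at q = 7

AVC = 65 - 12q + q^2; min AVC = $29 at q = 6. Since P = $44 ≥ min AVC, the firm produces.
MC = 65 - 24q + 3q^2. Setting P = MC and taking the root on the rising branch gives q* = 7.
TR = 44·7 = 308. TC = 171 + 210 = 381. Profit = 308 − 381 = -$73.
That loss of $73 beats the $171 the firm would lose by shutting down; producing recovers $98 of fixed cost.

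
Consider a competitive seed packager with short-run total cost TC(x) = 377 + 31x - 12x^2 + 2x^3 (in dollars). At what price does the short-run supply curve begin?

Short-run supply begins at min AVC. From VC = 31x - 12x^2 + 2x^3, AVC = 31 - 12x + 2x^2.
dAVC/dx = -12 + 4x = 0 gives x = 3. min AVC = 31 - 12·3 + 2·3^2 = 13.
The firm shuts down for any P below $13.

$13 per unit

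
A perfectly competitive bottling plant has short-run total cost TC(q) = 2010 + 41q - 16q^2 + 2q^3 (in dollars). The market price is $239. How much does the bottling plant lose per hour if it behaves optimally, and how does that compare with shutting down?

Profit = -$390 at q = 9

AVC = 41 - 16q + 2q^2; min AVC = $9 at q = 4. Since P = $239 ≥ min AVC, the firm produces.
With MC = 41 - 32q + 6q^2, P = MC on the upward-sloping part at q* = 9.
TR = 239·9 = 2151. TC = 2010 + 531 = 2541. Profit = 2151 − 2541 = -$390.
Shutting down would mean losing the fixed cost of $2010, so operating at a loss of $390 is better by $1620.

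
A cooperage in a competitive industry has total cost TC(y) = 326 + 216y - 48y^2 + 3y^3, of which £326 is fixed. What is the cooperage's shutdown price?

£24 per unit

Short-run supply begins at min AVC. From VC = 216y - 48y^2 + 3y^3, AVC = 216 - 48y + 3y^2.
At the minimum of AVC, MC = AVC. MC = 216 - 96y + 9y^2; setting MC = AVC gives 6y^2 - 48y = 0, so y = 8. min AVC = 24.
For P < £24 the firm produces nothing.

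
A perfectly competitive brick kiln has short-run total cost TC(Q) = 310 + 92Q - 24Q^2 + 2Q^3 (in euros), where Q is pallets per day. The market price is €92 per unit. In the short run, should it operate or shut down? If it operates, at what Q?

Variable cost is VC = 92Q - 24Q^2 + 2Q^3, so AVC = VC/Q = 92 - 24Q + 2Q^2 and MC = dTC/dQ = 92 - 48Q + 6Q^2.
AVC is minimized where dAVC/dQ = -24 + 4Q = 0, at Q = 6; min AVC = 92 - 24·6 + 2·6^2 = €20.
Since P = €92 ≥ min AVC = €20, price covers variable cost and the firm should produce.
Solving P = MC: -48Q + 6Q^2 = 0 ⇒ Q = 0 or 8. On the upward-sloping branch, Q* = 8.
Check: AVC at Q = 8 is €28 ≤ P, so revenue covers variable cost.
Profit = P·Q − TC = 92·8 − 534 = €202.

Produce at Q = 8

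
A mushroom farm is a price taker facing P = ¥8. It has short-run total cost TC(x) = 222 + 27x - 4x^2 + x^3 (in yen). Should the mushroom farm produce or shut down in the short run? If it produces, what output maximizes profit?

Shut down

Variable cost is VC = 27x - 4x^2 + x^3, so AVC = VC/x = 27 - 4x + x^2 and MC = dTC/dx = 27 - 8x + 3x^2.
The AVC parabola has its vertex at x = 4/2 = 2, where AVC = 27 - 4·2 + 2^2 = ¥23.
P = ¥8 lies below min AVC = ¥23; no output level covers variable cost.
The firm minimizes its loss by shutting down and losing only its fixed cost of ¥222.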